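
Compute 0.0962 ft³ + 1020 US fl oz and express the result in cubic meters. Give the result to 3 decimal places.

0.0962 ft³ = 0.00272408 m³ and 1020 US fl oz = 0.0301650 m³.
0.00272408 + 0.0301650 ≈ 0.033 m³.

0.033 cubic meters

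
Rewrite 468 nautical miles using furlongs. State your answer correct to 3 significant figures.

1 nmi = 9.20624 furlongs.
468 × 9.20624 ≈ 4310 furlong.

4310 furlong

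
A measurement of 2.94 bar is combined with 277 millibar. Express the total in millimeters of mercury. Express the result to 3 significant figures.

2.94 bar = 2205.18 mmHg and 277 mbar = 207.767 mmHg.
2205.18 + 207.767 ≈ 2410 mmHg.

2410 mmHg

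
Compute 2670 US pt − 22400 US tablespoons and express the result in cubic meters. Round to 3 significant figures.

0.932 m³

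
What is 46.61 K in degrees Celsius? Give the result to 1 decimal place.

K = °C + 273.15.
Applying the formula gives -226.5 °C.

-226.5 °C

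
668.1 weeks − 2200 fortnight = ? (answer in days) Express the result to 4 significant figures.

668.1 wk = 4676.70 d and 2200 fortnight = 30800.0 d.
4676.70 − 30800.0 ≈ -26120 d.

-26120 days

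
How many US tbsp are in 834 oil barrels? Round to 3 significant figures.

8.97 × 10^6 US tablespoons

1 bbl = 10752.0 US tablespoons.
Then 834 × 10752.0 ≈ 8.97 × 10^6 US tbsp.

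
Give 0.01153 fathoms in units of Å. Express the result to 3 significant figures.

1 fathom = 1.82880 × 10^10 angstroms.
Thus 0.01153 × 1.82880 × 10^10 ≈ 2.11 × 10^8 Å.

2.11 × 10^8 Å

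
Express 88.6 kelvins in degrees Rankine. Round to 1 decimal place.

°R = K × 9/5.
Applying the formula gives 159.5 °R.

159.5 °R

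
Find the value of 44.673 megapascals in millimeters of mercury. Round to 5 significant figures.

335080 mmHg

1 megapascal = 7500.62 millimeters of mercury.
Then 44.673 × 7500.62 ≈ 335080 mmHg.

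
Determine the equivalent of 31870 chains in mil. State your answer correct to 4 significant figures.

1 chain = 792000 mil.
Thus 31870 × 792000 ≈ 2.524 × 10^10 mil.

2.524 × 10^10 mil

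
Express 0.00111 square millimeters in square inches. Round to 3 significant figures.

1 square millimeter = 0.00155000 in².
0.00111 × 0.00155000 ≈ 1.72e-6 in².

1.72e-6 in²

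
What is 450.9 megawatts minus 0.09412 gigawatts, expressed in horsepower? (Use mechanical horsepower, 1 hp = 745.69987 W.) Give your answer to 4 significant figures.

478400 hp

450.9 MW = 604666.9 hp and 0.09412 GW = 126217.0 hp.
604666.9 − 126217.0 ≈ 478400 hp.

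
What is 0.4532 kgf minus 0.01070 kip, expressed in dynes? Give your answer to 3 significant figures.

0.4532 kgf = 444437 dyn and 0.01070 kip = 4.75960 × 10^6 dyn.
444437 − 4.75960 × 10^6 ≈ -4.32 × 10^6 dyn.

-4.32 × 10^6 dyn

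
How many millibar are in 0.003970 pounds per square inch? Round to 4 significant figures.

1 psi = 68.9476 mbar.
0.003970 × 68.9476 ≈ 0.2737 mbar.

0.2737 mbar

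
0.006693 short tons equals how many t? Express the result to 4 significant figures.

1 short ton = 0.907185 t.
Then 0.006693 × 0.907185 ≈ 0.006072 t.

0.006072 metric tons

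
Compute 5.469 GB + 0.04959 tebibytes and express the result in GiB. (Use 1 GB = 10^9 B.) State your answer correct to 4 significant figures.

55.87 GiB

5.469 GB = 5.09340 GiB and 0.04959 TiB = 50.7802 GiB.
5.09340 + 50.7802 ≈ 55.87 GiB.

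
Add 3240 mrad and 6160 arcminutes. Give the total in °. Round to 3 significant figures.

288 °

3240 mrad = 185.638 ° and 6160 arcmin = 102.667 °.
185.638 + 102.667 ≈ 288 °.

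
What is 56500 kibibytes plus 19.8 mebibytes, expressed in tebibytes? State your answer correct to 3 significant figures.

56500 KiB = 5.26197e-5 TiB and 19.8 MiB = 1.88828e-5 TiB.
5.26197e-5 + 1.88828e-5 ≈ 7.15e-5 TiB.

7.15e-5 tebibytes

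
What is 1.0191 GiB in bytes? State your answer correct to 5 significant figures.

1.0943 × 10^9 bytes

1 gibibyte = 1.073742 × 10^9 bytes.
1.0191 × 1.073742 × 10^9 ≈ 1.0943 × 10^9 B.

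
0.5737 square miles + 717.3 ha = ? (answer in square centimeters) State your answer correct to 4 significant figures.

0.5737 mi² = 1.48588 × 10^10 cm² and 717.3 ha = 7.17300 × 10^10 cm².
1.48588 × 10^10 + 7.17300 × 10^10 ≈ 8.659 × 10^10 cm².

8.659 × 10^10 cm²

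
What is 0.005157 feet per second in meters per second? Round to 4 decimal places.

0.0016 meters per second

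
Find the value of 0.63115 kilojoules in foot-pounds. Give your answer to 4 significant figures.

1 kilojoule = 737.562 ft·lbf.
0.63115 × 737.562 ≈ 465.5 ft·lbf.

465.5 foot-pounds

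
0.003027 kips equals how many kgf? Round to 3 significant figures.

1 kip = 453.592 kilograms-force.
Thus 0.003027 × 453.592 ≈ 1.37 kgf.

1.37 kilograms-force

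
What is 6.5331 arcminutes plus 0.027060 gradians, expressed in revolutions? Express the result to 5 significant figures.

0.00037011 rev

6.5331 arcmin = 0.000302458 rev and 0.027060 grad = 6.76500e-5 rev.
0.000302458 + 6.76500e-5 ≈ 0.00037011 rev.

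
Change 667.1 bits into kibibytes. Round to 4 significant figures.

0.08143 KiB

1 bit = 0.000122070 kibibytes.
Thus 667.1 × 0.000122070 ≈ 0.08143 KiB.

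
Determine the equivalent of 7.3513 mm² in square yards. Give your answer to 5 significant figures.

8.7921e-6 square yards

1 mm² = 1.19599e-6 yd².
Then 7.3513 × 1.19599e-6 ≈ 8.7921e-6 yd².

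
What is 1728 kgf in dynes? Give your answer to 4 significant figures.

1 kilogram-force = 980665 dynes.
So 1728 × 980665 ≈ 1.695 × 10^9 dyn.

1.695 × 10^9 dyn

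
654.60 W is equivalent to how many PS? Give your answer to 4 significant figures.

1 W = 0.00135962 metric horsepower.
Thus 654.60 × 0.00135962 ≈ 0.8900 PS.

0.8900 PS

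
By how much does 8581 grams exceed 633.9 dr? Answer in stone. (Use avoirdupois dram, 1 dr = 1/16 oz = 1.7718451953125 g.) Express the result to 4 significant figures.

1.174 st

8581 g = 1.35128 st and 633.9 dr = 0.176869 st.
1.35128 − 0.176869 ≈ 1.174 st.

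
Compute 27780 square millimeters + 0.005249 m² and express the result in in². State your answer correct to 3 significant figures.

51.2 square inches

27780 mm² = 43.0591 in² and 0.005249 m² = 8.13597 in².
43.0591 + 8.13597 ≈ 51.2 in².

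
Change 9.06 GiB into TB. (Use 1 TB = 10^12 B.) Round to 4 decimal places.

0.0097 terabytes

1 gibibyte = 0.00107374 TB.
Then 9.06 × 0.00107374 ≈ 0.0097 TB.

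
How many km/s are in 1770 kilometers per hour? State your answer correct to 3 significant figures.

1 km/h = 0.000277778 km/s.
Thus 1770 × 0.000277778 ≈ 0.492 km/s.

0.492 km/s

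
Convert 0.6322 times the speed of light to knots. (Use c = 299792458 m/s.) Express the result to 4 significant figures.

1 c = 5.82750 × 10^8 kn.
So 0.6322 × 5.82750 × 10^8 ≈ 3.684 × 10^8 kn.

3.684 × 10^8 knots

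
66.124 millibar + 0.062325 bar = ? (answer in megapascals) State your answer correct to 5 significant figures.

66.124 mbar = 0.00661240 MPa and 0.062325 bar = 0.00623250 MPa.
0.00661240 + 0.00623250 ≈ 0.012845 MPa.

0.012845 MPa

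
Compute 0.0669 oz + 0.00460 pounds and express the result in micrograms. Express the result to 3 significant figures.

0.0669 oz = 1.89658e+6 μg and 0.00460 lb = 2.08652e+6 μg.
1.89658e+6 + 2.08652e+6 ≈ 3.98e+6 μg.

3.98e+6 μg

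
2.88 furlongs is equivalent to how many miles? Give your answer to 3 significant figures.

0.360 miles

1 furlong = 0.125000 mi.
Then 2.88 × 0.125000 ≈ 0.360 mi.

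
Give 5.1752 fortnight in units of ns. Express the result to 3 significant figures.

6.26e+15 ns

1 fortnight = 1.20960e+15 ns.
Then 5.1752 × 1.20960e+15 ≈ 6.26e+15 ns.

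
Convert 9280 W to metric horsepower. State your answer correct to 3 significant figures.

1 watt = 0.00135962 metric horsepower.
Then 9280 × 0.00135962 ≈ 12.6 PS.

12.6 PS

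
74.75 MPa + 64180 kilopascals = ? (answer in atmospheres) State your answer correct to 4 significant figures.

74.75 MPa = 737.725 atm and 64180 kPa = 633.407 atm.
737.725 + 633.407 ≈ 1371 atm.

1371 atmospheres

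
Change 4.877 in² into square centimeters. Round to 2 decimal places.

31.46 cm²

1 in² = 6.45160 square centimeters.
So 4.877 × 6.45160 ≈ 31.46 cm².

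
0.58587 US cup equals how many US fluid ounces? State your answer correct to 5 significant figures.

4.6870 US fluid ounces

1 US cup = 8.00000 US fl oz.
Then 0.58587 × 8.00000 ≈ 4.6870 US fl oz.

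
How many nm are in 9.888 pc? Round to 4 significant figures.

3.051e+26 nm

1 parsec = 3.08568e+25 nanometers.
9.888 × 3.08568e+25 ≈ 3.051e+26 nm.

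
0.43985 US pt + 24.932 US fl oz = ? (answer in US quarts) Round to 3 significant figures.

0.43985 US pt = 0.219925 US qt and 24.932 US fl oz = 0.779125 US qt.
0.219925 + 0.779125 ≈ 0.999 US qt.

0.999 US qt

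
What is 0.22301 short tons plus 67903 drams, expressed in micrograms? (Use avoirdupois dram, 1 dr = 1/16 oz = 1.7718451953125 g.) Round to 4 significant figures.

3.226 × 10^11 μg

0.22301 short ton = 2.02311 × 10^11 μg and 67903 dr = 1.20314 × 10^11 μg.
2.02311 × 10^11 + 1.20314 × 10^11 ≈ 3.226 × 10^11 μg.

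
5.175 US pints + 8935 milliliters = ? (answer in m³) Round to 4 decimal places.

5.175 US pt = 0.00244869 m³ and 8935 mL = 0.00893500 m³.
0.00244869 + 0.00893500 ≈ 0.0114 m³.

0.0114 cubic meters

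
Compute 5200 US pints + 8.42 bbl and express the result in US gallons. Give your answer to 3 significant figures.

5200 US pt = 650.000 US gal and 8.42 bbl = 353.640 US gal.
650.000 + 353.640 ≈ 1000 US gal.

1000 US gal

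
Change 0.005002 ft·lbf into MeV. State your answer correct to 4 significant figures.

1 foot-pound = 8.46235 × 10^12 MeV.
0.005002 × 8.46235 × 10^12 ≈ 4.233 × 10^10 MeV.

4.233 × 10^10 megaelectronvolts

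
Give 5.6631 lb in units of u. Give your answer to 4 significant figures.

1.547 × 10^27 u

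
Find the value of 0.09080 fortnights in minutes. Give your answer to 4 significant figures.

1 fortnight = 20160.0 minutes.
So 0.09080 × 20160.0 ≈ 1831 min.

1831 minutes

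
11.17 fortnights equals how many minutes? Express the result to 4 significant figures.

1 fortnight = 20160.0 min.
Thus 11.17 × 20160.0 ≈ 225200 min.

225200 min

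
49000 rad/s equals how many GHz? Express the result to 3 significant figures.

7.80e-6 GHz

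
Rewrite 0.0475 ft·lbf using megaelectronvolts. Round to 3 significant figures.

1 ft·lbf = 8.46235e+12 megaelectronvolts.
Thus 0.0475 × 8.46235e+12 ≈ 4.02e+11 MeV.

4.02e+11 megaelectronvolts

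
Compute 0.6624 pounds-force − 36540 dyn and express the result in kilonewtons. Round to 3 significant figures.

0.00258 kN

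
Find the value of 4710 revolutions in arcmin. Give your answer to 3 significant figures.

1 rev = 21600.0 arcmin.
Thus 4710 × 21600.0 ≈ 1.02e+8 arcmin.

1.02e+8 arcminutes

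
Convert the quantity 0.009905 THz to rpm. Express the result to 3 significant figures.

5.94 × 10^11 rpm

1 THz = 6.00000 × 10^13 revolutions per minute.
0.009905 × 6.00000 × 10^13 ≈ 5.94 × 10^11 rpm.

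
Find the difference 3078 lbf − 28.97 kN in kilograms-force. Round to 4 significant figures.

-1558 kgf

3078 lbf = 1396.16 kgf and 28.97 kN = 2954.12 kgf.
1396.16 − 2954.12 ≈ -1558 kgf.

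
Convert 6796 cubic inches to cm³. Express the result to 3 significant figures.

111000 cubic centimeters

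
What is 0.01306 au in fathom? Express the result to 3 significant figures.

1 au = 8.18011e+10 fathom.
Then 0.01306 × 8.18011e+10 ≈ 1.07e+9 fathom.

1.07e+9 fathom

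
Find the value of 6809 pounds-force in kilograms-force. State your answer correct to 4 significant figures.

3089 kgf

1 lbf = 0.453592 kgf.
6809 × 0.453592 ≈ 3089 kgf.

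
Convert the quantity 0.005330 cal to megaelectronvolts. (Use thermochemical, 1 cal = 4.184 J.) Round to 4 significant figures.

1.392 × 10^11 MeV

1 cal = 2.61145 × 10^13 megaelectronvolts.
Then 0.005330 × 2.61145 × 10^13 ≈ 1.392 × 10^11 MeV.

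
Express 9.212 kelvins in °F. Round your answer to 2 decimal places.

K = (°F + 459.67) × 5/9.
Applying the formula gives -443.09 °F.

-443.09 degrees Fahrenheit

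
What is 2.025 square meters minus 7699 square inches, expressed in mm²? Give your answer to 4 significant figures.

2.025 m² = 2.02500e+6 mm² and 7699 in² = 4.96709e+6 mm².
2.02500e+6 − 4.96709e+6 ≈ -2.942e+6 mm².

-2.942e+6 mm²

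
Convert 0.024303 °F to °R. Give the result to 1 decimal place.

°R = °F + 459.67.
Applying the formula gives 459.7 °R.

459.7 degrees Rankine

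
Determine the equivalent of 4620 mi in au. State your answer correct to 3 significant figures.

4.97e-5 au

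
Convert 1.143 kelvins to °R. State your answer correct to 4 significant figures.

2.057 °R

°R = K × 9/5.
Applying the formula gives 2.057 °R.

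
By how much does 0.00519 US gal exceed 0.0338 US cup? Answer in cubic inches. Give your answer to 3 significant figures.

0.711 in³

0.00519 US gal = 1.198890 in³ and 0.0338 US cup = 0.4879875 in³.
1.198890 − 0.4879875 ≈ 0.711 in³.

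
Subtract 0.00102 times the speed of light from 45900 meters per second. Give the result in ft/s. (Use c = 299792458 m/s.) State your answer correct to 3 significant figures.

45900 m/s = 150591 ft/s and 0.00102 c = 1.00324 × 10^6 ft/s.
150591 − 1.00324 × 10^6 ≈ -853000 ft/s.

-853000 ft/s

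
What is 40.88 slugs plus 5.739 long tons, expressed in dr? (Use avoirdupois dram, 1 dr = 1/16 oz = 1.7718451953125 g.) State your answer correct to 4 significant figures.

3.628 × 10^6 dr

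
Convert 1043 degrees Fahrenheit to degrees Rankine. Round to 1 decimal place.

°R = °F + 459.67.
Applying the formula gives 1502.7 °R.

1502.7 °R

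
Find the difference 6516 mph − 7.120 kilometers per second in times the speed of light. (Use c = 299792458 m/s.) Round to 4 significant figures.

-1.403 × 10^-5 times the speed of light

6516 mph = 9.71643 × 10^-6 c and 7.120 km/s = 2.37498 × 10^-5 c.
9.71643 × 10^-6 − 2.37498 × 10^-5 ≈ -1.403 × 10^-5 c.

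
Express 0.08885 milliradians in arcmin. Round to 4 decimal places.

1 milliradian = 3.43775 arcminutes.
0.08885 × 3.43775 ≈ 0.3054 arcmin.

0.3054 arcminutes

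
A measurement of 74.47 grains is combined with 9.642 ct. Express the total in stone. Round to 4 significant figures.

74.47 gr = 0.000759898 st and 9.642 ct = 0.000303671 st.
0.000759898 + 0.000303671 ≈ 0.001064 st.

0.001064 st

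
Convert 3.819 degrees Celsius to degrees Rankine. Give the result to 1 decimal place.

498.5 degrees Rankine

°R = (°C + 273.15) × 9/5.
Applying the formula gives 498.5 °R.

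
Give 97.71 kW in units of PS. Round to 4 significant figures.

132.8 PS

1 kilowatt = 1.35962 PS.
97.71 × 1.35962 ≈ 132.8 PS.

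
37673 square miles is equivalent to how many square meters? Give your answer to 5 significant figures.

9.7573 × 10^10 m²

1 square mile = 2.58999 × 10^6 square meters.
Then 37673 × 2.58999 × 10^6 ≈ 9.7573 × 10^10 m².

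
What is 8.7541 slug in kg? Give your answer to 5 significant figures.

127.76 kilograms

1 slug = 14.5939 kg.
8.7541 × 14.5939 ≈ 127.76 kg.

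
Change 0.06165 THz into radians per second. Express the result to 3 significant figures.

1 terahertz = 6.28319 × 10^12 rad/s.
Then 0.06165 × 6.28319 × 10^12 ≈ 3.87 × 10^11 rad/s.

3.87 × 10^11 rad/s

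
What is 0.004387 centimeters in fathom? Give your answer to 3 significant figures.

1 cm = 0.00546807 fathom.
So 0.004387 × 0.00546807 ≈ 2.40 × 10^-5 fathom.

2.40 × 10^-5 fathom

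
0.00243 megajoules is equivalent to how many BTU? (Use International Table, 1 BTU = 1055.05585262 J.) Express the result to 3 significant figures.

2.30 BTU

1 MJ = 947.817 British thermal units.
0.00243 × 947.817 ≈ 2.30 BTU.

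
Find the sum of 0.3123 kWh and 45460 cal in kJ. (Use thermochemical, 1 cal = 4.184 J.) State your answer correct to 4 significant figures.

1314 kJ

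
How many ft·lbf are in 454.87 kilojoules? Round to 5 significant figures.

335490 ft·lbf

1 kilojoule = 737.562 foot-pounds.
454.87 × 737.562 ≈ 335490 ft·lbf.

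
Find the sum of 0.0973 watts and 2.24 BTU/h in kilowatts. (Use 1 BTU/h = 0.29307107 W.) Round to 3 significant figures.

0.000754 kW

0.0973 W = 9.73000e-5 kW and 2.24 BTU/h = 0.000656479 kW.
9.73000e-5 + 0.000656479 ≈ 0.000754 kW.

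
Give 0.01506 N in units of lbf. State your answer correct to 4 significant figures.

0.003386 lbf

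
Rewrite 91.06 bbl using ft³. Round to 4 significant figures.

1 oil barrel = 5.61458 ft³.
Thus 91.06 × 5.61458 ≈ 511.3 ft³.

511.3 ft³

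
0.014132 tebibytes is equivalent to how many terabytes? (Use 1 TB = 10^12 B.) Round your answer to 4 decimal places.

1 TiB = 1.09951 TB.
Then 0.014132 × 1.09951 ≈ 0.0155 TB.

0.0155 terabytes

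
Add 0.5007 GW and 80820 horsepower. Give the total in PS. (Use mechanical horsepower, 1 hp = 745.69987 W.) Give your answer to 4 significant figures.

762700 PS

0.5007 GW = 680763 PS and 80820 hp = 81940.9 PS.
680763 + 81940.9 ≈ 762700 PS.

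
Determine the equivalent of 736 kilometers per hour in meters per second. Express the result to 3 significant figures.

204 meters per second

1 kilometer per hour = 0.277778 m/s.
Thus 736 × 0.277778 ≈ 204 m/s.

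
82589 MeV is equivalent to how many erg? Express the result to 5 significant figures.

1 MeV = 1.60218 × 10^-6 erg.
So 82589 × 1.60218 × 10^-6 ≈ 0.13232 erg.

0.13232 erg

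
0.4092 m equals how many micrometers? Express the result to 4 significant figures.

1 m = 1.00000 × 10^6 μm.
Then 0.4092 × 1.00000 × 10^6 ≈ 409200 μm.

409200 μm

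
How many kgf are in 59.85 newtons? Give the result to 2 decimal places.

6.10 kilograms-force

1 newton = 0.101972 kgf.
59.85 × 0.101972 ≈ 6.10 kgf.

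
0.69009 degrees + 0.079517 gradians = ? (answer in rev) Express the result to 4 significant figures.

0.002116 revolutions

0.69009 ° = 0.001916917 rev and 0.079517 grad = 0.0001987925 rev.
0.001916917 + 0.0001987925 ≈ 0.002116 rev.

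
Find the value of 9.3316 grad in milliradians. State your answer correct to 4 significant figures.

146.6 milliradians

1 gradian = 15.7080 mrad.
Thus 9.3316 × 15.7080 ≈ 146.6 mrad.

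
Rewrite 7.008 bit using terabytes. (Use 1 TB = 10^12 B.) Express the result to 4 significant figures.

8.760 × 10^-13 terabytes

1 bit = 1.25000 × 10^-13 TB.
Then 7.008 × 1.25000 × 10^-13 ≈ 8.760 × 10^-13 TB.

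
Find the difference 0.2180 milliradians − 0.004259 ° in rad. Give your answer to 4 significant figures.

0.0001437 radians

0.2180 mrad = 0.000218000 rad and 0.004259 ° = 7.43336 × 10^-5 rad.
0.000218000 − 7.43336 × 10^-5 ≈ 0.0001437 rad.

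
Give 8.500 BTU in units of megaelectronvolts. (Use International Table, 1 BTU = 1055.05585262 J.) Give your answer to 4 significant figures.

1 British thermal unit = 6.58514 × 10^15 megaelectronvolts.
Then 8.500 × 6.58514 × 10^15 ≈ 5.597 × 10^16 MeV.

5.597 × 10^16 MeV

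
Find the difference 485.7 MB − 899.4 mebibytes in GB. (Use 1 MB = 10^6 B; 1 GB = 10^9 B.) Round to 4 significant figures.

-0.4574 GB

485.7 MB = 0.485700 GB and 899.4 MiB = 0.943089 GB.
0.485700 − 0.943089 ≈ -0.4574 GB.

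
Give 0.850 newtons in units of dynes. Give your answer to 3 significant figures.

1 newton = 100000 dyn.
So 0.850 × 100000 ≈ 85000 dyn.

85000 dyn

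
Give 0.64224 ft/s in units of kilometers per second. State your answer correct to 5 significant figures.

1 ft/s = 0.000304800 km/s.
Then 0.64224 × 0.000304800 ≈ 0.00019575 km/s.

0.00019575 km/s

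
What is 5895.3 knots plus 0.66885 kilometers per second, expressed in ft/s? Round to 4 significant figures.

5895.3 kn = 9950.15 ft/s and 0.66885 km/s = 2194.39 ft/s.
9950.15 + 2194.39 ≈ 12140 ft/s.

12140 ft/s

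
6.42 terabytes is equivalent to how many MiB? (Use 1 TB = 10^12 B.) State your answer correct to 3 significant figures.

6.12e+6 mebibytes

1 TB = 953674 mebibytes.
Then 6.42 × 953674 ≈ 6.12e+6 MiB.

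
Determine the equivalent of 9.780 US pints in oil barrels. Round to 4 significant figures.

1 US pint = 0.00297619 bbl.
Then 9.780 × 0.00297619 ≈ 0.02911 bbl.

0.02911 oil barrels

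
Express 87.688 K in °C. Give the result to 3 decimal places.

K = °C + 273.15.
Applying the formula gives -185.462 °C.

-185.462 °C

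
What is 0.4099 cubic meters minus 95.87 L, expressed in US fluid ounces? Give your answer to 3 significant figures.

0.4099 m³ = 13860.4 US fl oz and 95.87 L = 3241.75 US fl oz.
13860.4 − 3241.75 ≈ 10600 US fl oz.

10600 US fl oz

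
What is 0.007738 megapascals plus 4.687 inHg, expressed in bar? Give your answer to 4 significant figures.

0.007738 MPa = 0.0773800 bar and 4.687 inHg = 0.158720 bar.
0.0773800 + 0.158720 ≈ 0.2361 bar.

0.2361 bar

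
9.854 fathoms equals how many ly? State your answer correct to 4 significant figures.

1 fathom = 1.93304e-16 light-years.
Thus 9.854 × 1.93304e-16 ≈ 1.905e-15 ly.

1.905e-15 ly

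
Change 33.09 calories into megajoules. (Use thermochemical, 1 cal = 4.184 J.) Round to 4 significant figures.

1 calorie = 4.18400 × 10^-6 megajoules.
33.09 × 4.18400 × 10^-6 ≈ 0.0001384 MJ.

0.0001384 MJ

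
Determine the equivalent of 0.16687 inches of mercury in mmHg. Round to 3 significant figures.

1 inHg = 25.4000 mmHg.
0.16687 × 25.4000 ≈ 4.24 mmHg.

4.24 mmHg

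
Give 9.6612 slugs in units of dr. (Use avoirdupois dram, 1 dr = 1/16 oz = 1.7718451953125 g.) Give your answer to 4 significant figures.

79580 dr

1 slug = 8236.56 dr.
9.6612 × 8236.56 ≈ 79580 dr.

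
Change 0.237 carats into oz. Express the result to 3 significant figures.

0.00167 oz

1 carat = 0.00705479 ounces.
So 0.237 × 0.00705479 ≈ 0.00167 oz.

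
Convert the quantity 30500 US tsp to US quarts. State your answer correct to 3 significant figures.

1 US teaspoon = 0.00520833 US qt.
30500 × 0.00520833 ≈ 159 US qt.

159 US qt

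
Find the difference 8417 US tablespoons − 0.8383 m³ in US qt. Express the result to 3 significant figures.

-754 US quarts

8417 US tbsp = 131.516 US qt and 0.8383 m³ = 885.822 US qt.
131.516 − 885.822 ≈ -754 US qt.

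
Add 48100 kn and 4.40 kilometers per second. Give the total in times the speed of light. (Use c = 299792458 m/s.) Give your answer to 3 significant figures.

9.72e-5 c

48100 kn = 8.25397e-5 c and 4.40 km/s = 1.46768e-5 c.
8.25397e-5 + 1.46768e-5 ≈ 9.72e-5 c.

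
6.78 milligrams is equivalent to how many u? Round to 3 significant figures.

1 milligram = 6.02214 × 10^20 atomic mass units.
6.78 × 6.02214 × 10^20 ≈ 4.08 × 10^21 u.

4.08 × 10^21 u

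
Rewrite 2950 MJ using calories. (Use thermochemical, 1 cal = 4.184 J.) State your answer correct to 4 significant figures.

7.051 × 10^8 cal

1 megajoule = 239006 cal.
Then 2950 × 239006 ≈ 7.051 × 10^8 cal.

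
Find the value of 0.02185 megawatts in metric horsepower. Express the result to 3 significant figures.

29.7 PS

1 megawatt = 1359.62 metric horsepower.
0.02185 × 1359.62 ≈ 29.7 PS.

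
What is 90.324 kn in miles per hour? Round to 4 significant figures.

103.9 miles per hour

1 knot = 1.15078 mph.
90.324 × 1.15078 ≈ 103.9 mph.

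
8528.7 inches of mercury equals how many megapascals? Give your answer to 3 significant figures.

28.9 megapascals

1 inch of mercury = 0.00338639 MPa.
Thus 8528.7 × 0.00338639 ≈ 28.9 MPa.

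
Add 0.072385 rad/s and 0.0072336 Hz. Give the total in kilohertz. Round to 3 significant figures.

0.072385 rad/s = 1.15204 × 10^-5 kHz and 0.0072336 Hz = 7.23360 × 10^-6 kHz.
1.15204 × 10^-5 + 7.23360 × 10^-6 ≈ 1.88 × 10^-5 kHz.

1.88 × 10^-5 kilohertz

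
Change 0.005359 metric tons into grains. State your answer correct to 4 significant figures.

82700 gr

1 metric ton = 1.54324e+7 grains.
Thus 0.005359 × 1.54324e+7 ≈ 82700 gr.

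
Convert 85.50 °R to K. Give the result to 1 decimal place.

47.5 K

°R = K × 9/5.
Applying the formula gives 47.5 K.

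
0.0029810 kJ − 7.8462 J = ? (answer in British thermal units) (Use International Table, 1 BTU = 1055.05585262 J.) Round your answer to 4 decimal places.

-0.0046 British thermal units

0.0029810 kJ = 0.00282544 BTU and 7.8462 J = 0.00743676 BTU.
0.00282544 − 0.00743676 ≈ -0.0046 BTU.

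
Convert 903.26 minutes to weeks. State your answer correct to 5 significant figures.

1 minute = 9.92063 × 10^-5 wk.
So 903.26 × 9.92063 × 10^-5 ≈ 0.089609 wk.

0.089609 weeks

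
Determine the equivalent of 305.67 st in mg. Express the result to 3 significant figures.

1.94 × 10^9 milligrams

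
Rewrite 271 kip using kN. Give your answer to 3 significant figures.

1 kip = 4.44822 kilonewtons.
So 271 × 4.44822 ≈ 1210 kN.

1210 kilonewtons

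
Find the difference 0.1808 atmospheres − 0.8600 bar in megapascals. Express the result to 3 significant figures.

-0.0677 MPa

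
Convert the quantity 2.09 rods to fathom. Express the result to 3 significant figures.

5.75 fathom

1 rod = 2.75000 fathom.
Thus 2.09 × 2.75000 ≈ 5.75 fathom.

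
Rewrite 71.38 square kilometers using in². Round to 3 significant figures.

1 square kilometer = 1.55000e+9 square inches.
71.38 × 1.55000e+9 ≈ 1.11e+11 in².

1.11e+11 in²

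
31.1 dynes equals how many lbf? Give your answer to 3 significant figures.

1 dyne = 2.24809 × 10^-6 pounds-force.
So 31.1 × 2.24809 × 10^-6 ≈ 6.99 × 10^-5 lbf.

6.99 × 10^-5 lbf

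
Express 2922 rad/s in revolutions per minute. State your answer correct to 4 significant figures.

27900 revolutions per minute

1 rad/s = 9.54930 rpm.
Thus 2922 × 9.54930 ≈ 27900 rpm.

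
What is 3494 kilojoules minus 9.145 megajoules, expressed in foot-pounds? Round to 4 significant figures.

3494 kJ = 2.57704 × 10^6 ft·lbf and 9.145 MJ = 6.74501 × 10^6 ft·lbf.
2.57704 × 10^6 − 6.74501 × 10^6 ≈ -4.168 × 10^6 ft·lbf.

-4.168 × 10^6 ft·lbf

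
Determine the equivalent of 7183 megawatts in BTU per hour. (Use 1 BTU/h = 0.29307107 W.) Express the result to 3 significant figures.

1 MW = 3.41214e+6 BTU/h.
Thus 7183 × 3.41214e+6 ≈ 2.45e+10 BTU/h.

2.45e+10 BTU/h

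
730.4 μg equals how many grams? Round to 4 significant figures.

0.0007304 grams

1 μg = 1.00000 × 10^-6 g.
Then 730.4 × 1.00000 × 10^-6 ≈ 0.0007304 g.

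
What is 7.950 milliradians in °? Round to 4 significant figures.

1 mrad = 0.0572958 degrees.
7.950 × 0.0572958 ≈ 0.4555 °.

0.4555 °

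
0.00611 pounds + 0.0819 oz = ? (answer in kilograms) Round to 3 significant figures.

0.00611 lb = 0.00277145 kg and 0.0819 oz = 0.00232183 kg.
0.00277145 + 0.00232183 ≈ 0.00509 kg.

0.00509 kg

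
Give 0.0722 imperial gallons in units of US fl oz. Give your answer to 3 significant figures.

1 imperial gallon = 153.722 US fluid ounces.
0.0722 × 153.722 ≈ 11.1 US fl oz.

11.1 US fl oz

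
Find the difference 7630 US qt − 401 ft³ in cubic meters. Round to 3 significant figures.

-4.13 m³

7630 US qt = 7.22067 m³ and 401 ft³ = 11.3551 m³.
7.22067 − 11.3551 ≈ -4.13 m³.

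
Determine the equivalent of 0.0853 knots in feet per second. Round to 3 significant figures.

0.144 ft/s

1 kn = 1.68781 ft/s.
Then 0.0853 × 1.68781 ≈ 0.144 ft/s.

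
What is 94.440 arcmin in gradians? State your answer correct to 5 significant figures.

1 arcmin = 0.0185185 grad.
Thus 94.440 × 0.0185185 ≈ 1.7489 grad.

1.7489 grad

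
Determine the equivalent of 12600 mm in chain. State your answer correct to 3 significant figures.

0.626 chain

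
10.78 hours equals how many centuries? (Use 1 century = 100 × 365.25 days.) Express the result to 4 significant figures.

1.230e-5 century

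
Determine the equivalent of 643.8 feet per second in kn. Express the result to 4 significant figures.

1 ft/s = 0.592484 kn.
Thus 643.8 × 0.592484 ≈ 381.4 kn.

381.4 kn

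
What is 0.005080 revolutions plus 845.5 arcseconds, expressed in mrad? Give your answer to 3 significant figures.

0.005080 rev = 31.9186 mrad and 845.5 arcsec = 4.09910 mrad.
31.9186 + 4.09910 ≈ 36.0 mrad.

36.0 milliradians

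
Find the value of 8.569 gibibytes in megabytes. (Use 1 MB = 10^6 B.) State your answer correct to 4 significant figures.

1 GiB = 1073.74 MB.
So 8.569 × 1073.74 ≈ 9201 MB.

9201 megabytes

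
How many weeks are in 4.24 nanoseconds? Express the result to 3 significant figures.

7.01 × 10^-15 wk

1 ns = 1.65344 × 10^-15 weeks.
So 4.24 × 1.65344 × 10^-15 ≈ 7.01 × 10^-15 wk.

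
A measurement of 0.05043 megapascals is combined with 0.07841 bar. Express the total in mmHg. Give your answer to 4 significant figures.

437.1 mmHg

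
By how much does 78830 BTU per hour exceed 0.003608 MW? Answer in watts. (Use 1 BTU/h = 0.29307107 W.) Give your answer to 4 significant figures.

19490 W

78830 BTU/h = 23102.8 W and 0.003608 MW = 3608.00 W.
23102.8 − 3608.00 ≈ 19490 W.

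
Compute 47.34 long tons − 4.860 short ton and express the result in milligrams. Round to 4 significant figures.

47.34 long ton = 4.80997e+10 mg and 4.860 short ton = 4.40892e+9 mg.
4.80997e+10 − 4.40892e+9 ≈ 4.369e+10 mg.

4.369e+10 mg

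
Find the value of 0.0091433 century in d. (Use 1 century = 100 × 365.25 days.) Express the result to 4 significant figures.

1 century = 36525.0 days.
Then 0.0091433 × 36525.0 ≈ 334.0 d.

334.0 days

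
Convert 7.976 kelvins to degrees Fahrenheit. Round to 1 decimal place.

K = (°F + 459.67) × 5/9.
Applying the formula gives -445.3 °F.

-445.3 degrees Fahrenheit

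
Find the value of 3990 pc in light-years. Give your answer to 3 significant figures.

1 parsec = 3.26156 ly.
So 3990 × 3.26156 ≈ 13000 ly.

13000 ly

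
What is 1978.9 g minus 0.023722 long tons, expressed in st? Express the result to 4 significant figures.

1978.9 g = 0.311623 st and 0.023722 long ton = 3.79552 st.
0.311623 − 3.79552 ≈ -3.484 st.

-3.484 st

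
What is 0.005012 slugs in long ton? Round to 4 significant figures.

1 slug = 0.0143634 long ton.
Then 0.005012 × 0.0143634 ≈ 7.199e-5 long ton.

7.199e-5 long tons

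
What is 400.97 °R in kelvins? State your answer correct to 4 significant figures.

°R = K × 9/5.
Applying the formula gives 222.8 K.

222.8 kelvins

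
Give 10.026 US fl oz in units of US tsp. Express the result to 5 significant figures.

60.156 US teaspoons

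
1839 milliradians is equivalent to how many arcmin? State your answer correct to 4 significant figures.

6322 arcminutes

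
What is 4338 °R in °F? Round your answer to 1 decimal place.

3878.3 °F

°R = °F + 459.67.
Applying the formula gives 3878.3 °F.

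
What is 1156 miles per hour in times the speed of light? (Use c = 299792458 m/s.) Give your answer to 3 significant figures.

1 mph = 1.49116 × 10^-9 c.
1156 × 1.49116 × 10^-9 ≈ 1.72 × 10^-6 c.

1.72 × 10^-6 c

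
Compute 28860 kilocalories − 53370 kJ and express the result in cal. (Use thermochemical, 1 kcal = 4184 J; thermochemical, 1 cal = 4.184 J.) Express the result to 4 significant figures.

28860 kcal = 2.88600 × 10^7 cal and 53370 kJ = 1.27557 × 10^7 cal.
2.88600 × 10^7 − 1.27557 × 10^7 ≈ 1.610 × 10^7 cal.

1.610 × 10^7 calories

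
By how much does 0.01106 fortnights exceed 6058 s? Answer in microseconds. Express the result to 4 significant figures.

0.01106 fortnight = 1.33782 × 10^10 μs and 6058 s = 6.05800 × 10^9 μs.
1.33782 × 10^10 − 6.05800 × 10^9 ≈ 7.320 × 10^9 μs.

7.320 × 10^9 microseconds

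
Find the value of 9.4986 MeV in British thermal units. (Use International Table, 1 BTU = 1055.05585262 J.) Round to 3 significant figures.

1.44 × 10^-15 British thermal units

1 MeV = 1.51857 × 10^-16 British thermal units.
Then 9.4986 × 1.51857 × 10^-16 ≈ 1.44 × 10^-15 BTU.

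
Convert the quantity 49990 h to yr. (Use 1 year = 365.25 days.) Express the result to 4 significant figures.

5.703 yr

1 h = 0.000114077 years.
Thus 49990 × 0.000114077 ≈ 5.703 yr.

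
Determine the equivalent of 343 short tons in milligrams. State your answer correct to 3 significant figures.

1 short ton = 9.07185 × 10^8 mg.
343 × 9.07185 × 10^8 ≈ 3.11 × 10^11 mg.

3.11 × 10^11 milligrams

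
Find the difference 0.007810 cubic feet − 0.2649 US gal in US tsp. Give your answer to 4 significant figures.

-158.6 US teaspoons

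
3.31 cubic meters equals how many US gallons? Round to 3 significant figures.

874 US gallons

1 cubic meter = 264.172 US gallons.
Thus 3.31 × 264.172 ≈ 874 US gal.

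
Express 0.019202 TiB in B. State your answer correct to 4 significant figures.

2.111 × 10^10 B

1 TiB = 1.09951 × 10^12 B.
So 0.019202 × 1.09951 × 10^12 ≈ 2.111 × 10^10 B.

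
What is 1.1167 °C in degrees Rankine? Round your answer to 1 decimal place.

493.7 °R

°R = (°C + 273.15) × 9/5.
Applying the formula gives 493.7 °R.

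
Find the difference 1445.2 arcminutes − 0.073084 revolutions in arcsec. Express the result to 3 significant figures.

1445.2 arcmin = 86712.0 arcsec and 0.073084 rev = 94716.9 arcsec.
86712.0 − 94716.9 ≈ -8000 arcsec.

-8000 arcsec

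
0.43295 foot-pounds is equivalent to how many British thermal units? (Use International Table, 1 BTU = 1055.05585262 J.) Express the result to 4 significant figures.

0.0005564 BTU

1 ft·lbf = 0.00128507 British thermal units.
0.43295 × 0.00128507 ≈ 0.0005564 BTU.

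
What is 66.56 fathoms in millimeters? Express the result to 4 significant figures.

1 fathom = 1828.80 mm.
66.56 × 1828.80 ≈ 121700 mm.

121700 mm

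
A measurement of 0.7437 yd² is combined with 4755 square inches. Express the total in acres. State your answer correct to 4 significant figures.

0.0009117 acres

0.7437 yd² = 0.000153657 acre and 4755 in² = 0.000758054 acre.
0.000153657 + 0.000758054 ≈ 0.0009117 acre.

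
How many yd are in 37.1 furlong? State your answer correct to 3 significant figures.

1 furlong = 220.000 yd.
37.1 × 220.000 ≈ 8160 yd.

8160 yd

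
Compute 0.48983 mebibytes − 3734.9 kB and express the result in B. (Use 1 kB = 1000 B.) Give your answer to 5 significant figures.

-3.2213e+6 bytes

0.48983 MiB = 513624 B and 3734.9 kB = 3.73490e+6 B.
513624 − 3.73490e+6 ≈ -3.2213e+6 B.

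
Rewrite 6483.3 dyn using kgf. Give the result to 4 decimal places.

0.0066 kgf

1 dyn = 1.01972 × 10^-6 kgf.
So 6483.3 × 1.01972 × 10^-6 ≈ 0.0066 kgf.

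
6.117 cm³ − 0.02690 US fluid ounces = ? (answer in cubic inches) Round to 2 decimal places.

0.32 cubic inches

6.117 cm³ = 0.373282 in³ and 0.02690 US fl oz = 0.0485461 in³.
0.373282 − 0.0485461 ≈ 0.32 in³.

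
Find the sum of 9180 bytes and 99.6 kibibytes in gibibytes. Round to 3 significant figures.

9180 B = 8.54954e-6 GiB and 99.6 KiB = 9.49860e-5 GiB.
8.54954e-6 + 9.49860e-5 ≈ 0.000104 GiB.

0.000104 gibibytes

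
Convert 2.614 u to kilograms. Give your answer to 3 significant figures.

4.34e-27 kg

1 atomic mass unit = 1.66054e-27 kg.
Then 2.614 × 1.66054e-27 ≈ 4.34e-27 kg.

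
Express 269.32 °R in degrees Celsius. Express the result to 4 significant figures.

°R = (°C + 273.15) × 9/5.
Applying the formula gives -123.5 °C.

-123.5 °C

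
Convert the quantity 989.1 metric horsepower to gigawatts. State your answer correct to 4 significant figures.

1 PS = 7.35499 × 10^-7 GW.
Thus 989.1 × 7.35499 × 10^-7 ≈ 0.0007275 GW.

0.0007275 gigawatts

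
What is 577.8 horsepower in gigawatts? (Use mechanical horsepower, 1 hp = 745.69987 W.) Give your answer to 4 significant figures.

0.0004309 GW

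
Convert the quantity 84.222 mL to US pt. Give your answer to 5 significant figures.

0.17799 US pints

1 mL = 0.00211338 US pints.
So 84.222 × 0.00211338 ≈ 0.17799 US pt.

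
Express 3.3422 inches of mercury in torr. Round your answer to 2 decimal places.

1 inch of mercury = 25.4000 torr.
Thus 3.3422 × 25.4000 ≈ 84.89 torr.

84.89 torr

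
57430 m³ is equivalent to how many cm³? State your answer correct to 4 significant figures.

5.743e+10 cubic centimeters

1 cubic meter = 1.00000e+6 cubic centimeters.
Thus 57430 × 1.00000e+6 ≈ 5.743e+10 cm³.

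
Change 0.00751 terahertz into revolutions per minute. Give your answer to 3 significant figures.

4.51e+11 rpm

1 terahertz = 6.00000e+13 rpm.
Thus 0.00751 × 6.00000e+13 ≈ 4.51e+11 rpm.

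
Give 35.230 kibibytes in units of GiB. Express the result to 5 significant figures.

3.3598 × 10^-5 GiB

1 kibibyte = 9.53674 × 10^-7 GiB.
Then 35.230 × 9.53674 × 10^-7 ≈ 3.3598 × 10^-5 GiB.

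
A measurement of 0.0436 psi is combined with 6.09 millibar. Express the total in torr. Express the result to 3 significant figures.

0.0436 psi = 2.25477 torr and 6.09 mbar = 4.56788 torr.
2.25477 + 4.56788 ≈ 6.82 torr.

6.82 torr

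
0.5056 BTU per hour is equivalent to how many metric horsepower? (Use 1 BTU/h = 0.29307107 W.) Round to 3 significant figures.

0.000201 metric horsepower

1 BTU per hour = 0.000398466 PS.
0.5056 × 0.000398466 ≈ 0.000201 PS.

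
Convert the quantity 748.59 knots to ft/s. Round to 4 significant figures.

1263 ft/s

1 kn = 1.68781 ft/s.
Then 748.59 × 1.68781 ≈ 1263 ft/s.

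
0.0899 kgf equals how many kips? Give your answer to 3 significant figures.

0.000198 kips

1 kilogram-force = 0.00220462 kip.
0.0899 × 0.00220462 ≈ 0.000198 kip.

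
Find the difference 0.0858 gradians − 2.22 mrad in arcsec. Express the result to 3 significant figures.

0.0858 grad = 277.992 arcsec and 2.22 mrad = 457.908 arcsec.
277.992 − 457.908 ≈ -180 arcsec.

-180 arcsec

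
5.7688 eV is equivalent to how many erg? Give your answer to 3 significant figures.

1 eV = 1.60218 × 10^-12 erg.
Thus 5.7688 × 1.60218 × 10^-12 ≈ 9.24 × 10^-12 erg.

9.24 × 10^-12 erg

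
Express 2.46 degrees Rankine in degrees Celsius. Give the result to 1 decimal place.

-271.8 °C

°R = (°C + 273.15) × 9/5.
Applying the formula gives -271.8 °C.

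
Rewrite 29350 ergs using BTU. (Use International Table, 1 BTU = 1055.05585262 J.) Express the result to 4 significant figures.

1 erg = 9.47817e-11 British thermal units.
29350 × 9.47817e-11 ≈ 2.782e-6 BTU.

2.782e-6 BTU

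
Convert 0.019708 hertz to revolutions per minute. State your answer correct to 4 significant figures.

1 hertz = 60.0000 revolutions per minute.
So 0.019708 × 60.0000 ≈ 1.182 rpm.

1.182 rpm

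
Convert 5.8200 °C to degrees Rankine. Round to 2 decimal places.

°R = (°C + 273.15) × 9/5.
Applying the formula gives 502.15 °R.

502.15 degrees Rankine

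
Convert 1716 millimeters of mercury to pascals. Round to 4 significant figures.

228800 Pa

1 mmHg = 133.322 pascals.
Then 1716 × 133.322 ≈ 228800 Pa.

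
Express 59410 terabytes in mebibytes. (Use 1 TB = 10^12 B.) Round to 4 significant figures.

5.666 × 10^10 mebibytes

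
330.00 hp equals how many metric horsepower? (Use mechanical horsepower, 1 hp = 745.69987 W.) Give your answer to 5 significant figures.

1 hp = 1.01387 PS.
Then 330.00 × 1.01387 ≈ 334.58 PS.

334.58 PS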